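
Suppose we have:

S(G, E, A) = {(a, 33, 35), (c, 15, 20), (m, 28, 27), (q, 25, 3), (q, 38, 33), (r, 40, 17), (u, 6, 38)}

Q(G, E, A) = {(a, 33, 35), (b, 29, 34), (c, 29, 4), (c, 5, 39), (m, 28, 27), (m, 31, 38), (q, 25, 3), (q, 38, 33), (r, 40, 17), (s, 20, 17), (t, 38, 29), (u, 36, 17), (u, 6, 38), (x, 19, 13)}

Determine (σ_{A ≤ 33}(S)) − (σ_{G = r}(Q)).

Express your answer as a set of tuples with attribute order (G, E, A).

{(c, 15, 20), (m, 28, 27), (q, 25, 3), (q, 38, 33)}

Selection A ≤ 33: {(c, 15, 20), (m, 28, 27), (q, 25, 3), (q, 38, 33), (r, 40, 17)}
Selection G = r: {(r, 40, 17)}
Taking the difference: {(c, 15, 20), (m, 28, 27), (q, 25, 3), (q, 38, 33)}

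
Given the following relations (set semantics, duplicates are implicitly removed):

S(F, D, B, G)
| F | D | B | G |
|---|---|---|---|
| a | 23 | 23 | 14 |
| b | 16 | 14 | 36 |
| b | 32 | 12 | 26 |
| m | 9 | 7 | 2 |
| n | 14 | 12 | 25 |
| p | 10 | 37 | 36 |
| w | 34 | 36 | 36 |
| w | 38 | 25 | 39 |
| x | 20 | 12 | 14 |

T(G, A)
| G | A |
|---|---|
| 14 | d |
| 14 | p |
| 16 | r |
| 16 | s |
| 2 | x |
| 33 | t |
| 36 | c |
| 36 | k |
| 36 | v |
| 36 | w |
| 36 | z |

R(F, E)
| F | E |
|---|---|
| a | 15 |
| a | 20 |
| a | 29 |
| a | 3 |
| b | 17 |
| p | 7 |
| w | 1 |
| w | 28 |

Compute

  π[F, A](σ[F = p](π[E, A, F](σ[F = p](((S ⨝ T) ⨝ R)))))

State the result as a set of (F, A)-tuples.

{(p, c), (p, k), (p, v), (p, w), (p, z)}

Joining S and T on G yields {(a, 23, 23, 14, d), (a, 23, 23, 14, p), (b, 16, 14, 36, c), (b, 16, 14, 36, k), (b, 16, 14, 36, v), (b, 16, 14, 36, w), (b, 16, 14, 36, z), (m, 9, 7, 2, x), (p, 10, 37, 36, c), (p, 10, 37, 36, k), (p, 10, 37, 36, v), (p, 10, 37, 36, w), (p, 10, 37, 36, z), (w, 34, 36, 36, c), (w, 34, 36, 36, k), (w, 34, 36, 36, v), (w, 34, 36, 36, w), (w, 34, 36, 36, z), (x, 20, 12, 14, d), (x, 20, 12, 14, p)}.
Joining (S ⨝ T) and R on F yields {(a, 23, 23, 14, d, 15), (a, 23, 23, 14, d, 20), (a, 23, 23, 14, d, 29), (a, 23, 23, 14, d, 3), (a, 23, 23, 14, p, 15), (a, 23, 23, 14, p, 20), (a, 23, 23, 14, p, 29), (a, 23, 23, 14, p, 3), (b, 16, 14, 36, c, 17), (b, 16, 14, 36, k, 17), (b, 16, 14, 36, v, 17), (b, 16, 14, 36, w, 17), (b, 16, 14, 36, z, 17), (p, 10, 37, 36, c, 7), (p, 10, 37, 36, k, 7), (p, 10, 37, 36, v, 7), (p, 10, 37, 36, w, 7), (p, 10, 37, 36, z, 7), (w, 34, 36, 36, c, 1), (w, 34, 36, 36, c, 28), (w, 34, 36, 36, k, 1), (w, 34, 36, 36, k, 28), (w, 34, 36, 36, v, 1), (w, 34, 36, 36, v, 28), (w, 34, 36, 36, w, 1), (w, 34, 36, 36, w, 28), (w, 34, 36, 36, z, 1), (w, 34, 36, 36, z, 28)}.
Filtering on F = p leaves {(p, 10, 37, 36, c, 7), (p, 10, 37, 36, k, 7), (p, 10, 37, 36, v, 7), (p, 10, 37, 36, w, 7), (p, 10, 37, 36, z, 7)}.
Keep only column(s) E, A, F: {(7, c, p), (7, k, p), (7, v, p), (7, w, p), (7, z, p)}
Filtering on F = p leaves {(7, c, p), (7, k, p), (7, v, p), (7, w, p), (7, z, p)}.
Keep only column(s) F, A: {(p, c), (p, k), (p, v), (p, w), (p, z)}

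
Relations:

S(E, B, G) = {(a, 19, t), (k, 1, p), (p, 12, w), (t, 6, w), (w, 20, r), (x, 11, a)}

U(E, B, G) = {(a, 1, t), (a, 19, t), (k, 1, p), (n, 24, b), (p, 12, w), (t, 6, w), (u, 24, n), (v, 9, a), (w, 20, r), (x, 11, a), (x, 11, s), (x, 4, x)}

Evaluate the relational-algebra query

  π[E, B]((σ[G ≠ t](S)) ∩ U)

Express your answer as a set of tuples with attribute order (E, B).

{(k, 1), (p, 12), (t, 6), (w, 20), (x, 11)}

Selection G ≠ t: {(k, 1, p), (p, 12, w), (t, 6, w), (w, 20, r), (x, 11, a)}
Taking the intersection: {(k, 1, p), (p, 12, w), (t, 6, w), (w, 20, r), (x, 11, a)}
π[E, B]: project onto (E, B) → {(k, 1), (p, 12), (t, 6), (w, 20), (x, 11)}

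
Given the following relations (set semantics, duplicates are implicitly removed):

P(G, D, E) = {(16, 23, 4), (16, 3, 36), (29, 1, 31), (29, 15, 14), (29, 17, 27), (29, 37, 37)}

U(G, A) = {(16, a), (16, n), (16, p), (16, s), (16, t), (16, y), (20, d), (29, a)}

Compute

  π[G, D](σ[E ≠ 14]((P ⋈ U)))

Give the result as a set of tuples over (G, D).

{(16, 23), (16, 3), (29, 1), (29, 17), (29, 37)}

P ⋈ U (natural join on G): {(16, 23, 4, a), (16, 23, 4, n), (16, 23, 4, p), (16, 23, 4, s), (16, 23, 4, t), (16, 23, 4, y), (16, 3, 36, a), (16, 3, 36, n), (16, 3, 36, p), (16, 3, 36, s), (16, 3, 36, t), (16, 3, 36, y), (29, 1, 31, a), (29, 15, 14, a), (29, 17, 27, a), (29, 37, 37, a)}
Selection E ≠ 14: {(16, 23, 4, a), (16, 23, 4, n), (16, 23, 4, p), (16, 23, 4, s), (16, 23, 4, t), (16, 23, 4, y), (16, 3, 36, a), (16, 3, 36, n), (16, 3, 36, p), (16, 3, 36, s), (16, 3, 36, t), (16, 3, 36, y), (29, 1, 31, a), (29, 17, 27, a), (29, 37, 37, a)}
π[G, D]: project onto (G, D) (10 duplicate(s) eliminated) → {(16, 23), (16, 3), (29, 1), (29, 17), (29, 37)}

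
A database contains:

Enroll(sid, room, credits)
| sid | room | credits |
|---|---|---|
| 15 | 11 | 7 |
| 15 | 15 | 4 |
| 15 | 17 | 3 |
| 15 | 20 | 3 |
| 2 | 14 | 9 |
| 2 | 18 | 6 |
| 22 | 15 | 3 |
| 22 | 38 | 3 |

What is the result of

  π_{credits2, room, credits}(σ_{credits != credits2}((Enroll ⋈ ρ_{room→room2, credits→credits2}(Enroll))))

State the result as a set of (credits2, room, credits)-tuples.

{(3, 11, 7), (3, 15, 4), (4, 11, 7), (4, 17, 3), (4, 20, 3), (6, 14, 9), (7, 15, 4), (7, 17, 3), (7, 20, 3), (9, 18, 6)}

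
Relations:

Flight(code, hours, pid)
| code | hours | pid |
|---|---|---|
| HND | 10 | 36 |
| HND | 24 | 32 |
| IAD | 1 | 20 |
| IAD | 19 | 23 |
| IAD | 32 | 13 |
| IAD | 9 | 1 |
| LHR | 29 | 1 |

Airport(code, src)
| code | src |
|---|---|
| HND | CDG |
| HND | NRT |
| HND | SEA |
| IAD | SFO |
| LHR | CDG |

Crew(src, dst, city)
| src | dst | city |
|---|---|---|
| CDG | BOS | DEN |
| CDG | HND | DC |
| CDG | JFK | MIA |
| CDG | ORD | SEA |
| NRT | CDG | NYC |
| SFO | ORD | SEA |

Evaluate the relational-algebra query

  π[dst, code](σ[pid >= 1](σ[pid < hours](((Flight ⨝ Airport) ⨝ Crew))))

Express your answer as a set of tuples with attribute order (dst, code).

Flight ⋈ Airport (natural join on code): {(HND, 10, 36, CDG), (HND, 10, 36, NRT), (HND, 10, 36, SEA), (HND, 24, 32, CDG), (HND, 24, 32, NRT), (HND, 24, 32, SEA), (IAD, 1, 20, SFO), (IAD, 19, 23, SFO), (IAD, 32, 13, SFO), (IAD, 9, 1, SFO), (LHR, 29, 1, CDG)}
(Flight ⨝ Airport) ⋈ Crew (natural join on src): {(HND, 10, 36, CDG, BOS, DEN), (HND, 10, 36, CDG, HND, DC), (HND, 10, 36, CDG, JFK, MIA), (HND, 10, 36, CDG, ORD, SEA), (HND, 10, 36, NRT, CDG, NYC), (HND, 24, 32, CDG, BOS, DEN), (HND, 24, 32, CDG, HND, DC), (HND, 24, 32, CDG, JFK, MIA), (HND, 24, 32, CDG, ORD, SEA), (HND, 24, 32, NRT, CDG, NYC), (IAD, 1, 20, SFO, ORD, SEA), (IAD, 19, 23, SFO, ORD, SEA), (IAD, 32, 13, SFO, ORD, SEA), (IAD, 9, 1, SFO, ORD, SEA), (LHR, 29, 1, CDG, BOS, DEN), (LHR, 29, 1, CDG, HND, DC), (LHR, 29, 1, CDG, JFK, MIA), (LHR, 29, 1, CDG, ORD, SEA)}
Selection pid < hours: {(IAD, 32, 13, SFO, ORD, SEA), (IAD, 9, 1, SFO, ORD, SEA), (LHR, 29, 1, CDG, BOS, DEN), (LHR, 29, 1, CDG, HND, DC), (LHR, 29, 1, CDG, JFK, MIA), (LHR, 29, 1, CDG, ORD, SEA)}
Selection pid >= 1: {(IAD, 32, 13, SFO, ORD, SEA), (IAD, 9, 1, SFO, ORD, SEA), (LHR, 29, 1, CDG, BOS, DEN), (LHR, 29, 1, CDG, HND, DC), (LHR, 29, 1, CDG, JFK, MIA), (LHR, 29, 1, CDG, ORD, SEA)}
Projecting to dst, code (1 duplicate(s) eliminated): {(BOS, LHR), (HND, LHR), (JFK, LHR), (ORD, IAD), (ORD, LHR)}

{(BOS, LHR), (HND, LHR), (JFK, LHR), (ORD, IAD), (ORD, LHR)}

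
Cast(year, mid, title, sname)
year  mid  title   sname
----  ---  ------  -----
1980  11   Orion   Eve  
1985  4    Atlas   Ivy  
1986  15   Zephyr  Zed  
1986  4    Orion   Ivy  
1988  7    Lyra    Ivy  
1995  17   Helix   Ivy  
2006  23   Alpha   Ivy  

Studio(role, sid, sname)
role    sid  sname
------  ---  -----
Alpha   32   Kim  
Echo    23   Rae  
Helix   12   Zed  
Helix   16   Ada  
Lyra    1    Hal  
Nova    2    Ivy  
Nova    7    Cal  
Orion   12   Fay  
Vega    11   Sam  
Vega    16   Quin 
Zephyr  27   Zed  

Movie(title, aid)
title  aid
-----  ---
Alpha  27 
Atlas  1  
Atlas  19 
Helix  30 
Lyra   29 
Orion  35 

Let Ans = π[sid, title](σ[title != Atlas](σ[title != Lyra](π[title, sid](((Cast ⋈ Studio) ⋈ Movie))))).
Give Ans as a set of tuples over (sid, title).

{(2, Alpha), (2, Helix), (2, Orion)}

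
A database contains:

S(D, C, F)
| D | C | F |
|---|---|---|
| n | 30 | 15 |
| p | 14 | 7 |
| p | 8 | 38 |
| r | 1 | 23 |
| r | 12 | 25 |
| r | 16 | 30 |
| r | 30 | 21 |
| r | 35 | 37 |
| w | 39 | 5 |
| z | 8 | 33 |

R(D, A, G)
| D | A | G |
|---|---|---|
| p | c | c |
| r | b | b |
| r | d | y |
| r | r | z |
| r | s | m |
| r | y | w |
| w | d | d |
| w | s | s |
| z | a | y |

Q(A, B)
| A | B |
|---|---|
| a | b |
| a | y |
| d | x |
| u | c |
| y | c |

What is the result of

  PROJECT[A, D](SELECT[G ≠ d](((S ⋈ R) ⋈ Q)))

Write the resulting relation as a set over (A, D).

{(a, z), (d, r), (y, r)}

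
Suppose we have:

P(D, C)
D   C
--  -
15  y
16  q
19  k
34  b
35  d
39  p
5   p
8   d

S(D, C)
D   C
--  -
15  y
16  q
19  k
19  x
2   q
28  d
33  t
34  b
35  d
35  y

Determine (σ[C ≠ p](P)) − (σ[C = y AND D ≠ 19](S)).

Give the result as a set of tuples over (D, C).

{(16, q), (19, k), (34, b), (35, d), (8, d)}

σ[C ≠ p]: keep tuples satisfying C ≠ p → {(15, y), (16, q), (19, k), (34, b), (35, d), (8, d)}
σ[C = y AND D ≠ 19]: keep tuples satisfying C = y AND D ≠ 19 → {(15, y), (35, y)}
Taking the difference: {(16, q), (19, k), (34, b), (35, d), (8, d)}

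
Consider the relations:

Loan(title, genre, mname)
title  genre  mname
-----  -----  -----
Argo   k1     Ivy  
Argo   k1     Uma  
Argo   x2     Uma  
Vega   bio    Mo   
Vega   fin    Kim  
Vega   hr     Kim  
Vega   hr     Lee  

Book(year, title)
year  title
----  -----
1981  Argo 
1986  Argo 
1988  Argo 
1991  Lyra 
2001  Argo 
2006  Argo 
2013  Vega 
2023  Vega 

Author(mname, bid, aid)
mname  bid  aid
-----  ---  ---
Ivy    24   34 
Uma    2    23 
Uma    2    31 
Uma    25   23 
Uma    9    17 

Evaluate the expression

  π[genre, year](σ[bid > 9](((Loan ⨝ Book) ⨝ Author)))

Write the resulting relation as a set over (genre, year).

Loan ⋈ Book (natural join on title): {(Argo, k1, Ivy, 1981), (Argo, k1, Ivy, 1986), (Argo, k1, Ivy, 1988), (Argo, k1, Ivy, 2001), (Argo, k1, Ivy, 2006), (Argo, k1, Uma, 1981), (Argo, k1, Uma, 1986), (Argo, k1, Uma, 1988), (Argo, k1, Uma, 2001), (Argo, k1, Uma, 2006), (Argo, x2, Uma, 1981), (Argo, x2, Uma, 1986), (Argo, x2, Uma, 1988), (Argo, x2, Uma, 2001), (Argo, x2, Uma, 2006), (Vega, bio, Mo, 2013), (Vega, bio, Mo, 2023), (Vega, fin, Kim, 2013), (Vega, fin, Kim, 2023), (Vega, hr, Kim, 2013), (Vega, hr, Kim, 2023), (Vega, hr, Lee, 2013), (Vega, hr, Lee, 2023)}
(Loan ⨝ Book) ⋈ Author (natural join on mname): {(Argo, k1, Ivy, 1981, 24, 34), (Argo, k1, Ivy, 1986, 24, 34), (Argo, k1, Ivy, 1988, 24, 34), (Argo, k1, Ivy, 2001, 24, 34), (Argo, k1, Ivy, 2006, 24, 34), (Argo, k1, Uma, 1981, 2, 23), (Argo, k1, Uma, 1981, 2, 31), (Argo, k1, Uma, 1981, 25, 23), (Argo, k1, Uma, 1981, 9, 17), (Argo, k1, Uma, 1986, 2, 23), (Argo, k1, Uma, 1986, 2, 31), (Argo, k1, Uma, 1986, 25, 23), (Argo, k1, Uma, 1986, 9, 17), (Argo, k1, Uma, 1988, 2, 23), (Argo, k1, Uma, 1988, 2, 31), (Argo, k1, Uma, 1988, 25, 23), (Argo, k1, Uma, 1988, 9, 17), (Argo, k1, Uma, 2001, 2, 23), (Argo, k1, Uma, 2001, 2, 31), (Argo, k1, Uma, 2001, 25, 23), (Argo, k1, Uma, 2001, 9, 17), (Argo, k1, Uma, 2006, 2, 23), (Argo, k1, Uma, 2006, 2, 31), (Argo, k1, Uma, 2006, 25, 23), (Argo, k1, Uma, 2006, 9, 17), (Argo, x2, Uma, 1981, 2, 23), (Argo, x2, Uma, 1981, 2, 31), (Argo, x2, Uma, 1981, 25, 23), (Argo, x2, Uma, 1981, 9, 17), (Argo, x2, Uma, 1986, 2, 23), (Argo, x2, Uma, 1986, 2, 31), (Argo, x2, Uma, 1986, 25, 23), (Argo, x2, Uma, 1986, 9, 17), (Argo, x2, Uma, 1988, 2, 23), (Argo, x2, Uma, 1988, 2, 31), (Argo, x2, Uma, 1988, 25, 23), (Argo, x2, Uma, 1988, 9, 17), (Argo, x2, Uma, 2001, 2, 23), (Argo, x2, Uma, 2001, 2, 31), (Argo, x2, Uma, 2001, 25, 23), (Argo, x2, Uma, 2001, 9, 17), (Argo, x2, Uma, 2006, 2, 23), (Argo, x2, Uma, 2006, 2, 31), (Argo, x2, Uma, 2006, 25, 23), (Argo, x2, Uma, 2006, 9, 17)}
Filtering on bid > 9 leaves {(Argo, k1, Ivy, 1981, 24, 34), (Argo, k1, Ivy, 1986, 24, 34), (Argo, k1, Ivy, 1988, 24, 34), (Argo, k1, Ivy, 2001, 24, 34), (Argo, k1, Ivy, 2006, 24, 34), (Argo, k1, Uma, 1981, 25, 23), (Argo, k1, Uma, 1986, 25, 23), (Argo, k1, Uma, 1988, 25, 23), (Argo, k1, Uma, 2001, 25, 23), (Argo, k1, Uma, 2006, 25, 23), (Argo, x2, Uma, 1981, 25, 23), (Argo, x2, Uma, 1986, 25, 23), (Argo, x2, Uma, 1988, 25, 23), (Argo, x2, Uma, 2001, 25, 23), (Argo, x2, Uma, 2006, 25, 23)}.
π[genre, year]: project onto (genre, year) (5 duplicate(s) eliminated) → {(k1, 1981), (k1, 1986), (k1, 1988), (k1, 2001), (k1, 2006), (x2, 1981), (x2, 1986), (x2, 1988), (x2, 2001), (x2, 2006)}

{(k1, 1981), (k1, 1986), (k1, 1988), (k1, 2001), (k1, 2006), (x2, 1981), (x2, 1986), (x2, 1988), (x2, 2001), (x2, 2006)}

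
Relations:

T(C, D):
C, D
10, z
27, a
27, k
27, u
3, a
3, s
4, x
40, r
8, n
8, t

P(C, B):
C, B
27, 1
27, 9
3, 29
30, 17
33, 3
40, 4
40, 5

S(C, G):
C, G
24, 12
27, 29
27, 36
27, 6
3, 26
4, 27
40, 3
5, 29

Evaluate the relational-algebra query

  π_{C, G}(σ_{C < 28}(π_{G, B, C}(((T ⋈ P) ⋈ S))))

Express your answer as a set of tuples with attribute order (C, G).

{(27, 29), (27, 36), (27, 6), (3, 26)}

T ⋈ P (natural join on C): {(27, a, 1), (27, a, 9), (27, k, 1), (27, k, 9), (27, u, 1), (27, u, 9), (3, a, 29), (3, s, 29), (40, r, 4), (40, r, 5)}
(T ⋈ P) ⋈ S (natural join on C): {(27, a, 1, 29), (27, a, 1, 36), (27, a, 1, 6), (27, a, 9, 29), (27, a, 9, 36), (27, a, 9, 6), (27, k, 1, 29), (27, k, 1, 36), (27, k, 1, 6), (27, k, 9, 29), (27, k, 9, 36), (27, k, 9, 6), (27, u, 1, 29), (27, u, 1, 36), (27, u, 1, 6), (27, u, 9, 29), (27, u, 9, 36), (27, u, 9, 6), (3, a, 29, 26), (3, s, 29, 26), (40, r, 4, 3), (40, r, 5, 3)}
Projecting to G, B, C (13 duplicate(s) eliminated): {(26, 29, 3), (29, 1, 27), (29, 9, 27), (3, 4, 40), (3, 5, 40), (36, 1, 27), (36, 9, 27), (6, 1, 27), (6, 9, 27)}
σ[C < 28]: keep tuples satisfying C < 28 → {(26, 29, 3), (29, 1, 27), (29, 9, 27), (36, 1, 27), (36, 9, 27), (6, 1, 27), (6, 9, 27)}
Projecting to C, G (3 duplicate(s) eliminated): {(27, 29), (27, 36), (27, 6), (3, 26)}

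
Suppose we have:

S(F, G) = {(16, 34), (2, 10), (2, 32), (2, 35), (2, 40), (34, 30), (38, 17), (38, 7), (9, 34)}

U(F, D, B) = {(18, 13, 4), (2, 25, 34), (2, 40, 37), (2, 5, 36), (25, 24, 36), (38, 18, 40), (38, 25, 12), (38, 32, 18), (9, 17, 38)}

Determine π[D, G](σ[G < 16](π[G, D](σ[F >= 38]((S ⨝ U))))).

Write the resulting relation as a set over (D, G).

Natural join on F: {(2, 10, 25, 34), (2, 10, 40, 37), (2, 10, 5, 36), (2, 32, 25, 34), (2, 32, 40, 37), (2, 32, 5, 36), (2, 35, 25, 34), (2, 35, 40, 37), (2, 35, 5, 36), (2, 40, 25, 34), (2, 40, 40, 37), (2, 40, 5, 36), (38, 17, 18, 40), (38, 17, 25, 12), (38, 17, 32, 18), (38, 7, 18, 40), (38, 7, 25, 12), (38, 7, 32, 18), (9, 34, 17, 38)}
σ[F >= 38]: keep tuples satisfying F >= 38 → {(38, 17, 18, 40), (38, 17, 25, 12), (38, 17, 32, 18), (38, 7, 18, 40), (38, 7, 25, 12), (38, 7, 32, 18)}
Projecting to G, D: {(17, 18), (17, 25), (17, 32), (7, 18), (7, 25), (7, 32)}
σ[G < 16]: keep tuples satisfying G < 16 → {(7, 18), (7, 25), (7, 32)}
Projecting to D, G: {(18, 7), (25, 7), (32, 7)}

{(18, 7), (25, 7), (32, 7)}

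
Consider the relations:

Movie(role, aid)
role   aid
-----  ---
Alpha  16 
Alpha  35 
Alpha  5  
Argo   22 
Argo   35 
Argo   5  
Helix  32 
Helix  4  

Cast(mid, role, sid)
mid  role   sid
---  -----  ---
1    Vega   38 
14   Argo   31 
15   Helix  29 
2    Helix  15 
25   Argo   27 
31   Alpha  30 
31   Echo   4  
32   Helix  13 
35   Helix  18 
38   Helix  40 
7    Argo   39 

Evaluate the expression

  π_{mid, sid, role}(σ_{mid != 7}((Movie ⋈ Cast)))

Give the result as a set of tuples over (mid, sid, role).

{(14, 31, Argo), (15, 29, Helix), (2, 15, Helix), (25, 27, Argo), (31, 30, Alpha), (32, 13, Helix), (35, 18, Helix), (38, 40, Helix)}

Joining Movie and Cast on role yields {(Alpha, 16, 31, 30), (Alpha, 35, 31, 30), (Alpha, 5, 31, 30), (Argo, 22, 14, 31), (Argo, 22, 25, 27), (Argo, 22, 7, 39), (Argo, 35, 14, 31), (Argo, 35, 25, 27), (Argo, 35, 7, 39), (Argo, 5, 14, 31), (Argo, 5, 25, 27), (Argo, 5, 7, 39), (Helix, 32, 15, 29), (Helix, 32, 2, 15), (Helix, 32, 32, 13), (Helix, 32, 35, 18), (Helix, 32, 38, 40), (Helix, 4, 15, 29), (Helix, 4, 2, 15), (Helix, 4, 32, 13), (Helix, 4, 35, 18), (Helix, 4, 38, 40)}.
Selection mid != 7: {(Alpha, 16, 31, 30), (Alpha, 35, 31, 30), (Alpha, 5, 31, 30), (Argo, 22, 14, 31), (Argo, 22, 25, 27), (Argo, 35, 14, 31), (Argo, 35, 25, 27), (Argo, 5, 14, 31), (Argo, 5, 25, 27), (Helix, 32, 15, 29), (Helix, 32, 2, 15), (Helix, 32, 32, 13), (Helix, 32, 35, 18), (Helix, 32, 38, 40), (Helix, 4, 15, 29), (Helix, 4, 2, 15), (Helix, 4, 32, 13), (Helix, 4, 35, 18), (Helix, 4, 38, 40)}
Projecting to mid, sid, role (11 duplicate(s) eliminated): {(14, 31, Argo), (15, 29, Helix), (2, 15, Helix), (25, 27, Argo), (31, 30, Alpha), (32, 13, Helix), (35, 18, Helix), (38, 40, Helix)}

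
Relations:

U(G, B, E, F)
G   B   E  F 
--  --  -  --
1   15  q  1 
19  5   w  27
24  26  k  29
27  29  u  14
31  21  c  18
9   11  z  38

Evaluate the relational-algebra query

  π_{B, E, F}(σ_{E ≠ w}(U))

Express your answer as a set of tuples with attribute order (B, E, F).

Filtering on E ≠ w leaves {(1, 15, q, 1), (24, 26, k, 29), (27, 29, u, 14), (31, 21, c, 18), (9, 11, z, 38)}.
π[B, E, F]: project onto (B, E, F) → {(11, z, 38), (15, q, 1), (21, c, 18), (26, k, 29), (29, u, 14)}

{(11, z, 38), (15, q, 1), (21, c, 18), (26, k, 29), (29, u, 14)}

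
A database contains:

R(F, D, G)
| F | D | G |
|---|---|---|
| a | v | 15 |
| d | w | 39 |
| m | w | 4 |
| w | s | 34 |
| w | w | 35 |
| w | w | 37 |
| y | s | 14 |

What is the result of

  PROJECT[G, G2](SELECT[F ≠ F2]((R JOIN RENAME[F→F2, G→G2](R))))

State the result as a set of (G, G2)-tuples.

ρ[F→F2, G→G2]: schema becomes (F2, D, G2); tuples unchanged.
Natural join on D: {(a, v, 15, a, 15), (d, w, 39, d, 39), (d, w, 39, m, 4), (d, w, 39, w, 35), (d, w, 39, w, 37), (m, w, 4, d, 39), (m, w, 4, m, 4), (m, w, 4, w, 35), (m, w, 4, w, 37), (w, s, 34, w, 34), (w, s, 34, y, 14), (w, w, 35, d, 39), (w, w, 35, m, 4), (w, w, 35, w, 35), (w, w, 35, w, 37), (w, w, 37, d, 39), (w, w, 37, m, 4), (w, w, 37, w, 35), (w, w, 37, w, 37), (y, s, 14, w, 34), (y, s, 14, y, 14)}
Apply σ_{F ≠ F2}; surviving tuples: {(d, w, 39, m, 4), (d, w, 39, w, 35), (d, w, 39, w, 37), (m, w, 4, d, 39), (m, w, 4, w, 35), (m, w, 4, w, 37), (w, s, 34, y, 14), (w, w, 35, d, 39), (w, w, 35, m, 4), (w, w, 37, d, 39), (w, w, 37, m, 4), (y, s, 14, w, 34)}
π_{G, G2} gives {(14, 34), (34, 14), (35, 39), (35, 4), (37, 39), (37, 4), (39, 35), (39, 37), (39, 4), (4, 35), (4, 37), (4, 39)}.

{(14, 34), (34, 14), (35, 39), (35, 4), (37, 39), (37, 4), (39, 35), (39, 37), (39, 4), (4, 35), (4, 37), (4, 39)}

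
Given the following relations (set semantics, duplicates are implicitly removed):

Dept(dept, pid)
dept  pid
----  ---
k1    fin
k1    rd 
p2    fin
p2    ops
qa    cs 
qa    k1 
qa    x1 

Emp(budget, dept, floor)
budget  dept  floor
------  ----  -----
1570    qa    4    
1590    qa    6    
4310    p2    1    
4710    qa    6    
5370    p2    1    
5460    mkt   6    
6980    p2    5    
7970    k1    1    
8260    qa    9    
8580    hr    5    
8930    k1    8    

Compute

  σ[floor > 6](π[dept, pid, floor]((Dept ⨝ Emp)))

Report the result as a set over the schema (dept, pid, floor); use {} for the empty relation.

Joining Dept and Emp on dept yields {(k1, fin, 7970, 1), (k1, fin, 8930, 8), (k1, rd, 7970, 1), (k1, rd, 8930, 8), (p2, fin, 4310, 1), (p2, fin, 5370, 1), (p2, fin, 6980, 5), (p2, ops, 4310, 1), (p2, ops, 5370, 1), (p2, ops, 6980, 5), (qa, cs, 1570, 4), (qa, cs, 1590, 6), (qa, cs, 4710, 6), (qa, cs, 8260, 9), (qa, k1, 1570, 4), (qa, k1, 1590, 6), (qa, k1, 4710, 6), (qa, k1, 8260, 9), (qa, x1, 1570, 4), (qa, x1, 1590, 6), (qa, x1, 4710, 6), (qa, x1, 8260, 9)}.
π_{dept, pid, floor} gives {(k1, fin, 1), (k1, fin, 8), (k1, rd, 1), (k1, rd, 8), (p2, fin, 1), (p2, fin, 5), (p2, ops, 1), (p2, ops, 5), (qa, cs, 4), (qa, cs, 6), (qa, cs, 9), (qa, k1, 4), (qa, k1, 6), (qa, k1, 9), (qa, x1, 4), (qa, x1, 6), (qa, x1, 9)} (5 duplicate(s) eliminated).
Filtering on floor > 6 leaves {(k1, fin, 8), (k1, rd, 8), (qa, cs, 9), (qa, k1, 9), (qa, x1, 9)}.

{(k1, fin, 8), (k1, rd, 8), (qa, cs, 9), (qa, k1, 9), (qa, x1, 9)}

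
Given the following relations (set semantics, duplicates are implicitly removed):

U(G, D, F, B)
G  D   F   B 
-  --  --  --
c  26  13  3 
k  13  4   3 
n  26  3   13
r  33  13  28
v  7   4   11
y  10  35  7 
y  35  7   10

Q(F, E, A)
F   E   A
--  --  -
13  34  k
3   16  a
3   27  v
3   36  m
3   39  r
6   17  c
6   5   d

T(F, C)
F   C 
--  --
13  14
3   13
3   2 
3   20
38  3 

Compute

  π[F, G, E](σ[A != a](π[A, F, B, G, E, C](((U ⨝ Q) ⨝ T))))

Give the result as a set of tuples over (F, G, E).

Natural join on F: {(c, 26, 13, 3, 34, k), (n, 26, 3, 13, 16, a), (n, 26, 3, 13, 27, v), (n, 26, 3, 13, 36, m), (n, 26, 3, 13, 39, r), (r, 33, 13, 28, 34, k)}
Natural join on F: {(c, 26, 13, 3, 34, k, 14), (n, 26, 3, 13, 16, a, 13), (n, 26, 3, 13, 16, a, 2), (n, 26, 3, 13, 16, a, 20), (n, 26, 3, 13, 27, v, 13), (n, 26, 3, 13, 27, v, 2), (n, 26, 3, 13, 27, v, 20), (n, 26, 3, 13, 36, m, 13), (n, 26, 3, 13, 36, m, 2), (n, 26, 3, 13, 36, m, 20), (n, 26, 3, 13, 39, r, 13), (n, 26, 3, 13, 39, r, 2), (n, 26, 3, 13, 39, r, 20), (r, 33, 13, 28, 34, k, 14)}
π[A, F, B, G, E, C]: project onto (A, F, B, G, E, C) → {(a, 3, 13, n, 16, 13), (a, 3, 13, n, 16, 2), (a, 3, 13, n, 16, 20), (k, 13, 28, r, 34, 14), (k, 13, 3, c, 34, 14), (m, 3, 13, n, 36, 13), (m, 3, 13, n, 36, 2), (m, 3, 13, n, 36, 20), (r, 3, 13, n, 39, 13), (r, 3, 13, n, 39, 2), (r, 3, 13, n, 39, 20), (v, 3, 13, n, 27, 13), (v, 3, 13, n, 27, 2), (v, 3, 13, n, 27, 20)}
Apply σ_{A != a}; surviving tuples: {(k, 13, 28, r, 34, 14), (k, 13, 3, c, 34, 14), (m, 3, 13, n, 36, 13), (m, 3, 13, n, 36, 2), (m, 3, 13, n, 36, 20), (r, 3, 13, n, 39, 13), (r, 3, 13, n, 39, 2), (r, 3, 13, n, 39, 20), (v, 3, 13, n, 27, 13), (v, 3, 13, n, 27, 2), (v, 3, 13, n, 27, 20)}
π[F, G, E]: project onto (F, G, E) (6 duplicate(s) eliminated) → {(13, c, 34), (13, r, 34), (3, n, 27), (3, n, 36), (3, n, 39)}

{(13, c, 34), (13, r, 34), (3, n, 27), (3, n, 36), (3, n, 39)}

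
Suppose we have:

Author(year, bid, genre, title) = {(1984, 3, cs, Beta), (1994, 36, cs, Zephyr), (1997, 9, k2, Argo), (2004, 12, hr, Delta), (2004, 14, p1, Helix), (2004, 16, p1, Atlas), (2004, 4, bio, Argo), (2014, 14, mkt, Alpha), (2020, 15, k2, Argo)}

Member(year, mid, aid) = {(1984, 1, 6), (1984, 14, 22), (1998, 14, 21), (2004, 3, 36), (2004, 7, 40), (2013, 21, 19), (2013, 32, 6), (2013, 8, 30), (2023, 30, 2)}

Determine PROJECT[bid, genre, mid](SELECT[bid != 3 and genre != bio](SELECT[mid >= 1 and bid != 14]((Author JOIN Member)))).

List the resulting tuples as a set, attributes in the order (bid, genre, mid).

{(12, hr, 3), (12, hr, 7), (16, p1, 3), (16, p1, 7)}

Natural join on year: {(1984, 3, cs, Beta, 1, 6), (1984, 3, cs, Beta, 14, 22), (2004, 12, hr, Delta, 3, 36), (2004, 12, hr, Delta, 7, 40), (2004, 14, p1, Helix, 3, 36), (2004, 14, p1, Helix, 7, 40), (2004, 16, p1, Atlas, 3, 36), (2004, 16, p1, Atlas, 7, 40), (2004, 4, bio, Argo, 3, 36), (2004, 4, bio, Argo, 7, 40)}
Filtering on mid >= 1 and bid != 14 leaves {(1984, 3, cs, Beta, 1, 6), (1984, 3, cs, Beta, 14, 22), (2004, 12, hr, Delta, 3, 36), (2004, 12, hr, Delta, 7, 40), (2004, 16, p1, Atlas, 3, 36), (2004, 16, p1, Atlas, 7, 40), (2004, 4, bio, Argo, 3, 36), (2004, 4, bio, Argo, 7, 40)}.
Filtering on bid != 3 and genre != bio leaves {(2004, 12, hr, Delta, 3, 36), (2004, 12, hr, Delta, 7, 40), (2004, 16, p1, Atlas, 3, 36), (2004, 16, p1, Atlas, 7, 40)}.
Projecting to bid, genre, mid: {(12, hr, 3), (12, hr, 7), (16, p1, 3), (16, p1, 7)}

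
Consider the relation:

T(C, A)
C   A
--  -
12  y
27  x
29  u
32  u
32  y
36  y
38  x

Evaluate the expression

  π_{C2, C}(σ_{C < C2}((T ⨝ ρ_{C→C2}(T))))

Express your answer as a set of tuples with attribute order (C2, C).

ρ[C→C2]: schema becomes (C2, A); tuples unchanged.
Natural join on A: {(12, y, 12), (12, y, 32), (12, y, 36), (27, x, 27), (27, x, 38), (29, u, 29), (29, u, 32), (32, u, 29), (32, u, 32), (32, y, 12), (32, y, 32), (32, y, 36), (36, y, 12), (36, y, 32), (36, y, 36), (38, x, 27), (38, x, 38)}
Selection C < C2: {(12, y, 32), (12, y, 36), (27, x, 38), (29, u, 32), (32, y, 36)}
π_{C2, C} gives {(32, 12), (32, 29), (36, 12), (36, 32), (38, 27)}.

{(32, 12), (32, 29), (36, 12), (36, 32), (38, 27)}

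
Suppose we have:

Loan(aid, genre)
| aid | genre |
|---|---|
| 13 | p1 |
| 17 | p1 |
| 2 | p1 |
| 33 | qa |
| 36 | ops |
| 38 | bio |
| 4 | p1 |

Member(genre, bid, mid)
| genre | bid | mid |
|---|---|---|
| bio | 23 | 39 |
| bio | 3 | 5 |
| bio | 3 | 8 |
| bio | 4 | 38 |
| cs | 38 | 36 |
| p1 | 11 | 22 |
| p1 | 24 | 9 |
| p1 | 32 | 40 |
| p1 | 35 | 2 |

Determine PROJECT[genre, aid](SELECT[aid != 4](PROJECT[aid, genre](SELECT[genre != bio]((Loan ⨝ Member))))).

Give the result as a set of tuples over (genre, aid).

Joining Loan and Member on genre yields {(13, p1, 11, 22), (13, p1, 24, 9), (13, p1, 32, 40), (13, p1, 35, 2), (17, p1, 11, 22), (17, p1, 24, 9), (17, p1, 32, 40), (17, p1, 35, 2), (2, p1, 11, 22), (2, p1, 24, 9), (2, p1, 32, 40), (2, p1, 35, 2), (38, bio, 23, 39), (38, bio, 3, 5), (38, bio, 3, 8), (38, bio, 4, 38), (4, p1, 11, 22), (4, p1, 24, 9), (4, p1, 32, 40), (4, p1, 35, 2)}.
Apply σ_{genre != bio}; surviving tuples: {(13, p1, 11, 22), (13, p1, 24, 9), (13, p1, 32, 40), (13, p1, 35, 2), (17, p1, 11, 22), (17, p1, 24, 9), (17, p1, 32, 40), (17, p1, 35, 2), (2, p1, 11, 22), (2, p1, 24, 9), (2, p1, 32, 40), (2, p1, 35, 2), (4, p1, 11, 22), (4, p1, 24, 9), (4, p1, 32, 40), (4, p1, 35, 2)}
Keep only column(s) aid, genre (12 duplicate(s) eliminated): {(13, p1), (17, p1), (2, p1), (4, p1)}
Apply σ_{aid != 4}; surviving tuples: {(13, p1), (17, p1), (2, p1)}
Keep only column(s) genre, aid: {(p1, 13), (p1, 17), (p1, 2)}

{(p1, 13), (p1, 17), (p1, 2)}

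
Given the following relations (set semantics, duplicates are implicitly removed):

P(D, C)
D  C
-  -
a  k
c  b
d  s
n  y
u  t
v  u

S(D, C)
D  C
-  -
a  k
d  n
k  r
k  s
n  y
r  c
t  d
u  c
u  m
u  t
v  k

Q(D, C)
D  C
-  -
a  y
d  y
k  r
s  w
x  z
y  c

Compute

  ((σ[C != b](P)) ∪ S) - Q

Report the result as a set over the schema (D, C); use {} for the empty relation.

{(a, k), (d, n), (d, s), (k, s), (n, y), (r, c), (t, d), (u, c), (u, m), (u, t), (v, k), (v, u)}

σ[C != b]: keep tuples satisfying C != b → {(a, k), (d, s), (n, y), (u, t), (v, u)}
Set union of the two operands is {(a, k), (d, n), (d, s), (k, r), (k, s), (n, y), (r, c), (t, d), (u, c), (u, m), (u, t), (v, k), (v, u)}.
Set difference of the two operands is {(a, k), (d, n), (d, s), (k, s), (n, y), (r, c), (t, d), (u, c), (u, m), (u, t), (v, k), (v, u)}.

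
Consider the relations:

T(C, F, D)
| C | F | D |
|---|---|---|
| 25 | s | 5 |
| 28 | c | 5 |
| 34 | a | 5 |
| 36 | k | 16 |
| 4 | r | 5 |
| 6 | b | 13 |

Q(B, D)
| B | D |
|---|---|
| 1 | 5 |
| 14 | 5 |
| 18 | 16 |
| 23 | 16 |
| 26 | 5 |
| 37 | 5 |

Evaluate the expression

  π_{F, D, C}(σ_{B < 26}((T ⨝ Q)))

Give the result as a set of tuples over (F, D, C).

{(a, 5, 34), (c, 5, 28), (k, 16, 36), (r, 5, 4), (s, 5, 25)}

T ⋈ Q (natural join on D): {(25, s, 5, 1), (25, s, 5, 14), (25, s, 5, 26), (25, s, 5, 37), (28, c, 5, 1), (28, c, 5, 14), (28, c, 5, 26), (28, c, 5, 37), (34, a, 5, 1), (34, a, 5, 14), (34, a, 5, 26), (34, a, 5, 37), (36, k, 16, 18), (36, k, 16, 23), (4, r, 5, 1), (4, r, 5, 14), (4, r, 5, 26), (4, r, 5, 37)}
Apply σ_{B < 26}; surviving tuples: {(25, s, 5, 1), (25, s, 5, 14), (28, c, 5, 1), (28, c, 5, 14), (34, a, 5, 1), (34, a, 5, 14), (36, k, 16, 18), (36, k, 16, 23), (4, r, 5, 1), (4, r, 5, 14)}
Keep only column(s) F, D, C (5 duplicate(s) eliminated): {(a, 5, 34), (c, 5, 28), (k, 16, 36), (r, 5, 4), (s, 5, 25)}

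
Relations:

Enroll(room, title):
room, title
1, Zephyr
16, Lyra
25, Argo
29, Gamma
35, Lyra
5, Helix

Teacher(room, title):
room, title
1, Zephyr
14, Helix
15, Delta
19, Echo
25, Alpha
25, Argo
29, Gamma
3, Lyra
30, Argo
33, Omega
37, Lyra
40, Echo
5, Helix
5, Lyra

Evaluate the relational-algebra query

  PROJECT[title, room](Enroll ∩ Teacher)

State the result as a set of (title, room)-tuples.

{(Argo, 25), (Gamma, 29), (Helix, 5), (Zephyr, 1)}

Taking the intersection: {(1, Zephyr), (25, Argo), (29, Gamma), (5, Helix)}
π_{title, room} gives {(Argo, 25), (Gamma, 29), (Helix, 5), (Zephyr, 1)}.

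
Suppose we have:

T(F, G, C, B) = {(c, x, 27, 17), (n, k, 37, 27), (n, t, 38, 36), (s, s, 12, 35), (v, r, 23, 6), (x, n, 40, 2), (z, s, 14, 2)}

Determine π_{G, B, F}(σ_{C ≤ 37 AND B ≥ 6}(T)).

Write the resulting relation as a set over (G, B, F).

{(k, 27, n), (r, 6, v), (s, 35, s), (x, 17, c)}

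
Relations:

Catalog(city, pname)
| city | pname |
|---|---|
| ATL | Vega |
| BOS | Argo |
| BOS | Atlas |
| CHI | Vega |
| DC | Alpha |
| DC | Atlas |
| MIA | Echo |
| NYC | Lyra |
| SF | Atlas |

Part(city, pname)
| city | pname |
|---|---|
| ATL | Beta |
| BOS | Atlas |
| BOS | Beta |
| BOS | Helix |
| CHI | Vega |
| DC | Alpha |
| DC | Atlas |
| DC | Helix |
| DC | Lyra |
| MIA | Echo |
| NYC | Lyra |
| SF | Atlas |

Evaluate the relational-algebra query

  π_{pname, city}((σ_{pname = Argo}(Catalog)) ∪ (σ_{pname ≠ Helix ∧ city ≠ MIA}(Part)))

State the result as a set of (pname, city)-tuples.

{(Alpha, DC), (Argo, BOS), (Atlas, BOS), (Atlas, DC), (Atlas, SF), (Beta, ATL), (Beta, BOS), (Lyra, DC), (Lyra, NYC), (Vega, CHI)}

Filtering on pname = Argo leaves {(BOS, Argo)}.
Filtering on pname ≠ Helix ∧ city ≠ MIA leaves {(ATL, Beta), (BOS, Atlas), (BOS, Beta), (CHI, Vega), (DC, Alpha), (DC, Atlas), (DC, Lyra), (NYC, Lyra), (SF, Atlas)}.
Taking the union: {(ATL, Beta), (BOS, Argo), (BOS, Atlas), (BOS, Beta), (CHI, Vega), (DC, Alpha), (DC, Atlas), (DC, Lyra), (NYC, Lyra), (SF, Atlas)}
Projecting to pname, city: {(Alpha, DC), (Argo, BOS), (Atlas, BOS), (Atlas, DC), (Atlas, SF), (Beta, ATL), (Beta, BOS), (Lyra, DC), (Lyra, NYC), (Vega, CHI)}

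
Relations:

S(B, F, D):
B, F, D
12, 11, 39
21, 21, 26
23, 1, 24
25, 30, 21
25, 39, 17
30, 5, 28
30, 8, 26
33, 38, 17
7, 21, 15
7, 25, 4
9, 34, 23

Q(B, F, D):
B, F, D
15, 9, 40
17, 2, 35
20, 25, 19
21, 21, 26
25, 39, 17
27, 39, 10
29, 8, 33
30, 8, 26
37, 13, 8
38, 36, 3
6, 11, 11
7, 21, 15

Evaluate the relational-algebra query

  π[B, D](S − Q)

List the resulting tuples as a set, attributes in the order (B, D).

{(12, 39), (23, 24), (25, 21), (30, 28), (33, 17), (7, 4), (9, 23)}

Set difference of the two operands is {(12, 11, 39), (23, 1, 24), (25, 30, 21), (30, 5, 28), (33, 38, 17), (7, 25, 4), (9, 34, 23)}.
Keep only column(s) B, D: {(12, 39), (23, 24), (25, 21), (30, 28), (33, 17), (7, 4), (9, 23)}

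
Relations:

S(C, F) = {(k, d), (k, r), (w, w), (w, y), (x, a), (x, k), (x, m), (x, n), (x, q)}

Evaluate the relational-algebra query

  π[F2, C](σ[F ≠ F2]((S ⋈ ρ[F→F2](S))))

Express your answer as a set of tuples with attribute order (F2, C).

ρ[F→F2]: schema becomes (C, F2); tuples unchanged.
Natural join on C: {(k, d, d), (k, d, r), (k, r, d), (k, r, r), (w, w, w), (w, w, y), (w, y, w), (w, y, y), (x, a, a), (x, a, k), (x, a, m), (x, a, n), (x, a, q), (x, k, a), (x, k, k), (x, k, m), (x, k, n), (x, k, q), (x, m, a), (x, m, k), (x, m, m), (x, m, n), (x, m, q), (x, n, a), (x, n, k), (x, n, m), (x, n, n), (x, n, q), (x, q, a), (x, q, k), (x, q, m), (x, q, n), (x, q, q)}
σ[F ≠ F2]: keep tuples satisfying F ≠ F2 → {(k, d, r), (k, r, d), (w, w, y), (w, y, w), (x, a, k), (x, a, m), (x, a, n), (x, a, q), (x, k, a), (x, k, m), (x, k, n), (x, k, q), (x, m, a), (x, m, k), (x, m, n), (x, m, q), (x, n, a), (x, n, k), (x, n, m), (x, n, q), (x, q, a), (x, q, k), (x, q, m), (x, q, n)}
π_{F2, C} gives {(a, x), (d, k), (k, x), (m, x), (n, x), (q, x), (r, k), (w, w), (y, w)} (15 duplicate(s) eliminated).

{(a, x), (d, k), (k, x), (m, x), (n, x), (q, x), (r, k), (w, w), (y, w)}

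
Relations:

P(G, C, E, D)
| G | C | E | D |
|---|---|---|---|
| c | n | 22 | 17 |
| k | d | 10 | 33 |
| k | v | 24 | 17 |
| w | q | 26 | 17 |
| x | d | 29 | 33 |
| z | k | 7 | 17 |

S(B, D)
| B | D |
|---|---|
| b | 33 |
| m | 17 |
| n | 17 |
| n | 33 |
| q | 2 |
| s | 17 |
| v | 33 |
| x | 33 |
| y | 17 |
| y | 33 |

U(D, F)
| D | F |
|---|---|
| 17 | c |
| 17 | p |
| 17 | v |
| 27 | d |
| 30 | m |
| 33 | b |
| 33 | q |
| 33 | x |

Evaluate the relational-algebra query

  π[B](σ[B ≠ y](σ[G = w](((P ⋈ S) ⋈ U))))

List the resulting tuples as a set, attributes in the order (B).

{m, n, s}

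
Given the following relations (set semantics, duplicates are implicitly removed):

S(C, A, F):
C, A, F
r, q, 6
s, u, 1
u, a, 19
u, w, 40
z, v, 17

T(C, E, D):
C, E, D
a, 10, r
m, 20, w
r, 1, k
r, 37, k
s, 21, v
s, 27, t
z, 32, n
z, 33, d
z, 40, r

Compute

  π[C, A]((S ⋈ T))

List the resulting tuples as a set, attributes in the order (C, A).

Joining S and T on C yields {(r, q, 6, 1, k), (r, q, 6, 37, k), (s, u, 1, 21, v), (s, u, 1, 27, t), (z, v, 17, 32, n), (z, v, 17, 33, d), (z, v, 17, 40, r)}.
Keep only column(s) C, A (4 duplicate(s) eliminated): {(r, q), (s, u), (z, v)}

{(r, q), (s, u), (z, v)}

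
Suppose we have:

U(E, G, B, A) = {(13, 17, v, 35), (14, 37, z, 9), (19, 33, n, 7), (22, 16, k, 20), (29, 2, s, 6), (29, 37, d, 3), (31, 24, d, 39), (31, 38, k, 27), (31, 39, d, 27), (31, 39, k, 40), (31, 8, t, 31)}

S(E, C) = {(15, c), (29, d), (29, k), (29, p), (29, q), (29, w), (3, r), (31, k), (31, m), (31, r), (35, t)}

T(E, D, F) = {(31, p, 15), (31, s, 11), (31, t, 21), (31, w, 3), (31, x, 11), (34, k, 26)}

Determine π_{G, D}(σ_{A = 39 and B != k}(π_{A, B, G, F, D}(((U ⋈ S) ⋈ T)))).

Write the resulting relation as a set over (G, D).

{(24, p), (24, s), (24, t), (24, w), (24, x)}

Joining U and S on E yields {(29, 2, s, 6, d), (29, 2, s, 6, k), (29, 2, s, 6, p), (29, 2, s, 6, q), (29, 2, s, 6, w), (29, 37, d, 3, d), (29, 37, d, 3, k), (29, 37, d, 3, p), (29, 37, d, 3, q), (29, 37, d, 3, w), (31, 24, d, 39, k), (31, 24, d, 39, m), (31, 24, d, 39, r), (31, 38, k, 27, k), (31, 38, k, 27, m), (31, 38, k, 27, r), (31, 39, d, 27, k), (31, 39, d, 27, m), (31, 39, d, 27, r), (31, 39, k, 40, k), (31, 39, k, 40, m), (31, 39, k, 40, r), (31, 8, t, 31, k), (31, 8, t, 31, m), (31, 8, t, 31, r)}.
Joining (U ⋈ S) and T on E yields {(31, 24, d, 39, k, p, 15), (31, 24, d, 39, k, s, 11), (31, 24, d, 39, k, t, 21), (31, 24, d, 39, k, w, 3), (31, 24, d, 39, k, x, 11), (31, 24, d, 39, m, p, 15), (31, 24, d, 39, m, s, 11), (31, 24, d, 39, m, t, 21), (31, 24, d, 39, m, w, 3), (31, 24, d, 39, m, x, 11), (31, 24, d, 39, r, p, 15), (31, 24, d, 39, r, s, 11), (31, 24, d, 39, r, t, 21), (31, 24, d, 39, r, w, 3), (31, 24, d, 39, r, x, 11), (31, 38, k, 27, k, p, 15), (31, 38, k, 27, k, s, 11), (31, 38, k, 27, k, t, 21), (31, 38, k, 27, k, w, 3), (31, 38, k, 27, k, x, 11), (31, 38, k, 27, m, p, 15), (31, 38, k, 27, m, s, 11), (31, 38, k, 27, m, t, 21), (31, 38, k, 27, m, w, 3), (31, 38, k, 27, m, x, 11), (31, 38, k, 27, r, p, 15), (31, 38, k, 27, r, s, 11), (31, 38, k, 27, r, t, 21), (31, 38, k, 27, r, w, 3), (31, 38, k, 27, r, x, 11), (31, 39, d, 27, k, p, 15), (31, 39, d, 27, k, s, 11), (31, 39, d, 27, k, t, 21), (31, 39, d, 27, k, w, 3), (31, 39, d, 27, k, x, 11), (31, 39, d, 27, m, p, 15), (31, 39, d, 27, m, s, 11), (31, 39, d, 27, m, t, 21), (31, 39, d, 27, m, w, 3), (31, 39, d, 27, m, x, 11), (31, 39, d, 27, r, p, 15), (31, 39, d, 27, r, s, 11), (31, 39, d, 27, r, t, 21), (31, 39, d, 27, r, w, 3), (31, 39, d, 27, r, x, 11), (31, 39, k, 40, k, p, 15), (31, 39, k, 40, k, s, 11), (31, 39, k, 40, k, t, 21), (31, 39, k, 40, k, w, 3), (31, 39, k, 40, k, x, 11), (31, 39, k, 40, m, p, 15), (31, 39, k, 40, m, s, 11), (31, 39, k, 40, m, t, 21), (31, 39, k, 40, m, w, 3), (31, 39, k, 40, m, x, 11), (31, 39, k, 40, r, p, 15), (31, 39, k, 40, r, s, 11), (31, 39, k, 40, r, t, 21), (31, 39, k, 40, r, w, 3), (31, 39, k, 40, r, x, 11), (31, 8, t, 31, k, p, 15), (31, 8, t, 31, k, s, 11), (31, 8, t, 31, k, t, 21), (31, 8, t, 31, k, w, 3), (31, 8, t, 31, k, x, 11), (31, 8, t, 31, m, p, 15), (31, 8, t, 31, m, s, 11), (31, 8, t, 31, m, t, 21), (31, 8, t, 31, m, w, 3), (31, 8, t, 31, m, x, 11), (31, 8, t, 31, r, p, 15), (31, 8, t, 31, r, s, 11), (31, 8, t, 31, r, t, 21), (31, 8, t, 31, r, w, 3), (31, 8, t, 31, r, x, 11)}.
π[A, B, G, F, D]: project onto (A, B, G, F, D) (50 duplicate(s) eliminated) → {(27, d, 39, 11, s), (27, d, 39, 11, x), (27, d, 39, 15, p), (27, d, 39, 21, t), (27, d, 39, 3, w), (27, k, 38, 11, s), (27, k, 38, 11, x), (27, k, 38, 15, p), (27, k, 38, 21, t), (27, k, 38, 3, w), (31, t, 8, 11, s), (31, t, 8, 11, x), (31, t, 8, 15, p), (31, t, 8, 21, t), (31, t, 8, 3, w), (39, d, 24, 11, s), (39, d, 24, 11, x), (39, d, 24, 15, p), (39, d, 24, 21, t), (39, d, 24, 3, w), (40, k, 39, 11, s), (40, k, 39, 11, x), (40, k, 39, 15, p), (40, k, 39, 21, t), (40, k, 39, 3, w)}
Selection A = 39 and B != k: {(39, d, 24, 11, s), (39, d, 24, 11, x), (39, d, 24, 15, p), (39, d, 24, 21, t), (39, d, 24, 3, w)}
π[G, D]: project onto (G, D) → {(24, p), (24, s), (24, t), (24, w), (24, x)}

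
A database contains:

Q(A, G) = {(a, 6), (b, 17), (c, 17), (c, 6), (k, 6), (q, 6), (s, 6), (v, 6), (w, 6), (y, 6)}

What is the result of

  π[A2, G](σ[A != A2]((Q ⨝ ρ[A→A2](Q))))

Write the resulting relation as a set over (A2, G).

ρ[A→A2]: schema becomes (A2, G); tuples unchanged.
Joining Q and ρ[A→A2](Q) on G yields {(a, 6, a), (a, 6, c), (a, 6, k), (a, 6, q), (a, 6, s), (a, 6, v), (a, 6, w), (a, 6, y), (b, 17, b), (b, 17, c), (c, 17, b), (c, 17, c), (c, 6, a), (c, 6, c), (c, 6, k), (c, 6, q), (c, 6, s), (c, 6, v), (c, 6, w), (c, 6, y), (k, 6, a), (k, 6, c), (k, 6, k), (k, 6, q), (k, 6, s), (k, 6, v), (k, 6, w), (k, 6, y), (q, 6, a), (q, 6, c), (q, 6, k), (q, 6, q), (q, 6, s), (q, 6, v), (q, 6, w), (q, 6, y), (s, 6, a), (s, 6, c), (s, 6, k), (s, 6, q), (s, 6, s), (s, 6, v), (s, 6, w), (s, 6, y), (v, 6, a), (v, 6, c), (v, 6, k), (v, 6, q), (v, 6, s), (v, 6, v), (v, 6, w), (v, 6, y), (w, 6, a), (w, 6, c), (w, 6, k), (w, 6, q), (w, 6, s), (w, 6, v), (w, 6, w), (w, 6, y), (y, 6, a), (y, 6, c), (y, 6, k), (y, 6, q), (y, 6, s), (y, 6, v), (y, 6, w), (y, 6, y)}.
Filtering on A != A2 leaves {(a, 6, c), (a, 6, k), (a, 6, q), (a, 6, s), (a, 6, v), (a, 6, w), (a, 6, y), (b, 17, c), (c, 17, b), (c, 6, a), (c, 6, k), (c, 6, q), (c, 6, s), (c, 6, v), (c, 6, w), (c, 6, y), (k, 6, a), (k, 6, c), (k, 6, q), (k, 6, s), (k, 6, v), (k, 6, w), (k, 6, y), (q, 6, a), (q, 6, c), (q, 6, k), (q, 6, s), (q, 6, v), (q, 6, w), (q, 6, y), (s, 6, a), (s, 6, c), (s, 6, k), (s, 6, q), (s, 6, v), (s, 6, w), (s, 6, y), (v, 6, a), (v, 6, c), (v, 6, k), (v, 6, q), (v, 6, s), (v, 6, w), (v, 6, y), (w, 6, a), (w, 6, c), (w, 6, k), (w, 6, q), (w, 6, s), (w, 6, v), (w, 6, y), (y, 6, a), (y, 6, c), (y, 6, k), (y, 6, q), (y, 6, s), (y, 6, v), (y, 6, w)}.
π[A2, G]: project onto (A2, G) (48 duplicate(s) eliminated) → {(a, 6), (b, 17), (c, 17), (c, 6), (k, 6), (q, 6), (s, 6), (v, 6), (w, 6), (y, 6)}

{(a, 6), (b, 17), (c, 17), (c, 6), (k, 6), (q, 6), (s, 6), (v, 6), (w, 6), (y, 6)}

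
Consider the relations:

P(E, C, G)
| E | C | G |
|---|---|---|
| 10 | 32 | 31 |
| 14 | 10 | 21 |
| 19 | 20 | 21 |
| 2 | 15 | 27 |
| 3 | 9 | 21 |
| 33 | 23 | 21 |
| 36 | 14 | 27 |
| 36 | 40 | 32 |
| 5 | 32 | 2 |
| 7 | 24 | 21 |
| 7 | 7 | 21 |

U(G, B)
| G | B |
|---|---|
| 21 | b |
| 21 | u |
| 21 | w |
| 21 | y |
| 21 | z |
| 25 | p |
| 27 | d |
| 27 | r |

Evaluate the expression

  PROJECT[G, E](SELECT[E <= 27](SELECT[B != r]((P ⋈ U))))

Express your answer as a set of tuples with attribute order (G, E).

Joining P and U on G yields {(14, 10, 21, b), (14, 10, 21, u), (14, 10, 21, w), (14, 10, 21, y), (14, 10, 21, z), (19, 20, 21, b), (19, 20, 21, u), (19, 20, 21, w), (19, 20, 21, y), (19, 20, 21, z), (2, 15, 27, d), (2, 15, 27, r), (3, 9, 21, b), (3, 9, 21, u), (3, 9, 21, w), (3, 9, 21, y), (3, 9, 21, z), (33, 23, 21, b), (33, 23, 21, u), (33, 23, 21, w), (33, 23, 21, y), (33, 23, 21, z), (36, 14, 27, d), (36, 14, 27, r), (7, 24, 21, b), (7, 24, 21, u), (7, 24, 21, w), (7, 24, 21, y), (7, 24, 21, z), (7, 7, 21, b), (7, 7, 21, u), (7, 7, 21, w), (7, 7, 21, y), (7, 7, 21, z)}.
Apply σ_{B != r}; surviving tuples: {(14, 10, 21, b), (14, 10, 21, u), (14, 10, 21, w), (14, 10, 21, y), (14, 10, 21, z), (19, 20, 21, b), (19, 20, 21, u), (19, 20, 21, w), (19, 20, 21, y), (19, 20, 21, z), (2, 15, 27, d), (3, 9, 21, b), (3, 9, 21, u), (3, 9, 21, w), (3, 9, 21, y), (3, 9, 21, z), (33, 23, 21, b), (33, 23, 21, u), (33, 23, 21, w), (33, 23, 21, y), (33, 23, 21, z), (36, 14, 27, d), (7, 24, 21, b), (7, 24, 21, u), (7, 24, 21, w), (7, 24, 21, y), (7, 24, 21, z), (7, 7, 21, b), (7, 7, 21, u), (7, 7, 21, w), (7, 7, 21, y), (7, 7, 21, z)}
Apply σ_{E <= 27}; surviving tuples: {(14, 10, 21, b), (14, 10, 21, u), (14, 10, 21, w), (14, 10, 21, y), (14, 10, 21, z), (19, 20, 21, b), (19, 20, 21, u), (19, 20, 21, w), (19, 20, 21, y), (19, 20, 21, z), (2, 15, 27, d), (3, 9, 21, b), (3, 9, 21, u), (3, 9, 21, w), (3, 9, 21, y), (3, 9, 21, z), (7, 24, 21, b), (7, 24, 21, u), (7, 24, 21, w), (7, 24, 21, y), (7, 24, 21, z), (7, 7, 21, b), (7, 7, 21, u), (7, 7, 21, w), (7, 7, 21, y), (7, 7, 21, z)}
π[G, E]: project onto (G, E) (21 duplicate(s) eliminated) → {(21, 14), (21, 19), (21, 3), (21, 7), (27, 2)}

{(21, 14), (21, 19), (21, 3), (21, 7), (27, 2)}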